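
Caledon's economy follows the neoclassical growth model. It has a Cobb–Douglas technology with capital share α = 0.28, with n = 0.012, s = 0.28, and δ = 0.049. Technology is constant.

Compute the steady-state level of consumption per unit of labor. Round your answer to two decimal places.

c* = 1.30

In steady state, investment equals break-even investment: s·k^α = (n + δ)·k.
Dividing both sides by k: k^(1−α) = s / (n + δ).
k^0.72 = 0.28 / (0.012 + 0.049) = 0.28 / 0.061 = 4.5902
k* = 4.5902^(1/0.72) ≈ 8.3025
y* = (k*)^α = 8.3025^0.28 ≈ 1.8087
c* = (1 − s)·y* = (1 − 0.28) × 1.8087 ≈ 1.3023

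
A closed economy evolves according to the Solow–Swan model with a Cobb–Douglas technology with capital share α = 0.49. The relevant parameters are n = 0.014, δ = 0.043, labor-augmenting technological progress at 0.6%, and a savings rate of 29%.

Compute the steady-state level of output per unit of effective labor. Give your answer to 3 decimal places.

At the steady state, Δk = 0, so s·k^α = (n + g + δ)·k.
Dividing both sides by k: k^(1−α) = s / (n + g + δ).
k^0.51 = 0.29 / (0.014 + 0.006 + 0.043) = 0.29 / 0.063 = 4.6032
k* = 4.6032^(1/0.51) ≈ 19.9580
y* = (k*)^α = 19.9580^0.49 ≈ 4.3357

y* ≈ 4.336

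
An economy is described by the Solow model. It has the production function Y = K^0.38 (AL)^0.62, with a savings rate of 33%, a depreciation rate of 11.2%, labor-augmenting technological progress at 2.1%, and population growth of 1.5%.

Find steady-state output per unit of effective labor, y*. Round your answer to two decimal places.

At the steady state, Δk = 0, so s·k^α = (n + g + δ)·k.
Rearranging, k^(1−α) = s / (n + g + δ).
k^0.62 = 0.33 / (0.015 + 0.021 + 0.112) = 0.33 / 0.148 = 2.2297
k* = 2.2297^(1/0.62) ≈ 3.6449
y* = (k*)^α = 3.6449^0.38 ≈ 1.6347

y* = 1.63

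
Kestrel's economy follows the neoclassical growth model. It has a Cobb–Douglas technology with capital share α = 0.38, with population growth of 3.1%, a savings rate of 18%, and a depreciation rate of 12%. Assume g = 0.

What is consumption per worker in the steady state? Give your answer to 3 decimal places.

c* = 0.913

Steady state requires s·f(k) = (n + δ)·k, i.e. s·k^α = (n + δ)·k.
Dividing both sides by k: k^(1−α) = s / (n + δ).
k^0.62 = 0.18 / (0.031 + 0.120) = 0.18 / 0.151 = 1.1921
k* = 1.1921^(1/0.62) ≈ 1.3277
y* = (k*)^α = 1.3277^0.38 ≈ 1.1137
c* = (1 − s)·y* = (1 − 0.18) × 1.1137 ≈ 0.9132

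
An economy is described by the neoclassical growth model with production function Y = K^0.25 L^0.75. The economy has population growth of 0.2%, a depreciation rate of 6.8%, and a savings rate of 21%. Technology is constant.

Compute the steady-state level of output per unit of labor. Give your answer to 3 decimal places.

Steady state requires s·f(k) = (n + δ)·k, i.e. s·k^α = (n + δ)·k.
Dividing both sides by k: k^(1−α) = s / (n + δ).
k^0.75 = 0.21 / (0.002 + 0.068) = 0.21 / 0.070 = 3.0000
k* = 3.0000^(1/0.75) ≈ 4.3267
y* = (k*)^α = 4.3267^0.25 ≈ 1.4422

y* = 1.442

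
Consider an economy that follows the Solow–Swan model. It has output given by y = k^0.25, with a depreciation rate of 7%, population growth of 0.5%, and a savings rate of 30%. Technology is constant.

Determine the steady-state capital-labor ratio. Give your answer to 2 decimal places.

k* ≈ 6.35

At the steady state, Δk = 0, so s·k^α = (n + δ)·k.
Dividing both sides by k: k^(1−α) = s / (n + δ).
k^0.75 = 0.30 / (0.005 + 0.070) = 0.30 / 0.075 = 4.0000
k* = 4.0000^(1/0.75) ≈ 6.3496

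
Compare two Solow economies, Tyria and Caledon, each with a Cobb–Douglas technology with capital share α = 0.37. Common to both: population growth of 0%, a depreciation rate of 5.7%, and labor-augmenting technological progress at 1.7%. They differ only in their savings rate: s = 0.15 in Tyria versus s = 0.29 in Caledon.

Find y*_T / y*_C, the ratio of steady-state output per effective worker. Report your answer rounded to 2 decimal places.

y*_T / y*_C ≈ 0.68

Steady-state y* = [s/(n + g + δ)]^(α/(1−α)), so the ratio is [ (s_T/(n + g + δ)_T) / (s_C/(n + g + δ)_C) ]^0.5873.
s_T/(n + g + δ)_T = 0.15/0.074 = 2.0270; s_C/(n + g + δ)_C = 0.29/0.074 = 3.9189.
Ratio = (2.0270/3.9189)^0.5873 = 0.5172^0.5873 ≈ 0.6789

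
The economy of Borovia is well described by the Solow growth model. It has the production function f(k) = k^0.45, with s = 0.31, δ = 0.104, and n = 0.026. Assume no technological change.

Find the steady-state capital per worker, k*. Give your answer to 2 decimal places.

k* ≈ 4.86

In steady state, investment equals break-even investment: s·k^α = (n + δ)·k.
Rearranging, k^(1−α) = s / (n + δ).
k^0.55 = 0.31 / (0.026 + 0.104) = 0.31 / 0.130 = 2.3846
k* = 2.3846^(1/0.55) ≈ 4.8552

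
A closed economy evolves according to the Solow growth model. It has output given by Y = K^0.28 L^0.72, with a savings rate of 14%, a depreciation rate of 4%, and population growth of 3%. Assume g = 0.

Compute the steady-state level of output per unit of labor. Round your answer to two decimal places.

y* ≈ 1.31

At the steady state, Δk = 0, so s·k^α = (n + δ)·k.
Dividing both sides by k: k^(1−α) = s / (n + δ).
k^0.72 = 0.14 / (0.030 + 0.040) = 0.14 / 0.070 = 2.0000
k* = 2.0000^(1/0.72) ≈ 2.6188
y* = (k*)^α = 2.6188^0.28 ≈ 1.3094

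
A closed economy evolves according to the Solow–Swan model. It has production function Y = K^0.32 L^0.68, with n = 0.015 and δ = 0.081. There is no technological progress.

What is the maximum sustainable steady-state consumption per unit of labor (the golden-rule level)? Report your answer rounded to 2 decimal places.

c_gold ≈ 1.20

At the golden rule, f'(k) = n + δ, so α·k^(α−1) = n + δ and k_gold = (α/(n + δ))^(1/(1−α)).
k_gold = (0.32/0.096)^(1/0.68) = 3.3333^1.4706 ≈ 5.8741
c_gold = f(k_gold) − (n + δ)·k_gold = 1.7622 − 0.096×5.8741 ≈ 1.1983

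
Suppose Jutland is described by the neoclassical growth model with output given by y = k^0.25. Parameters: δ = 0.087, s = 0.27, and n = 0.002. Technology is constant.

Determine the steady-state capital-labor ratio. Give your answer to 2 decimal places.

In steady state, investment equals break-even investment: s·k^α = (n + δ)·k.
Rearranging, k^(1−α) = s / (n + δ).
k^0.75 = 0.27 / (0.002 + 0.087) = 0.27 / 0.089 = 3.0337
k* = 3.0337^(1/0.75) ≈ 4.3917

k* ≈ 4.39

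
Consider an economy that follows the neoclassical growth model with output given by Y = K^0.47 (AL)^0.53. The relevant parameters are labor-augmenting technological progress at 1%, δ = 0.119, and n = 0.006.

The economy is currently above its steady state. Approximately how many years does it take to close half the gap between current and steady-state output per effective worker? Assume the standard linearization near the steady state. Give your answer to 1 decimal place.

Near the steady state the convergence rate is λ = (1 − α)(n + g + δ).
λ = (1 − 0.47) × 0.135 = 0.53 × 0.135 = 0.07155
Half-life = ln 2 / λ = 0.6931 / 0.07155 ≈ 9.69 years

t_½ ≈ 9.7 years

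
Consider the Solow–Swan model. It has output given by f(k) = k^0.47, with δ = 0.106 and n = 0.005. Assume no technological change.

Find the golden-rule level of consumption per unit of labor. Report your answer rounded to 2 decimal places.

c_gold ≈ 1.91

At the golden rule, f'(k) = n + δ, so α·k^(α−1) = n + δ and k_gold = (α/(n + δ))^(1/(1−α)).
k_gold = (0.47/0.111)^(1/0.53) = 4.2342^1.8868 ≈ 15.2262
c_gold = f(k_gold) − (n + δ)·k_gold = 3.5960 − 0.111×15.2262 ≈ 1.9059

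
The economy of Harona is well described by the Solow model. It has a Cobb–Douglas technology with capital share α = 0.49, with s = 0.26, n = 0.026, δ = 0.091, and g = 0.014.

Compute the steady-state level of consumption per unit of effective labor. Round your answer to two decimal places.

c* = 1.43

In steady state, investment equals break-even investment: s·k^α = (n + g + δ)·k.
Dividing both sides by k: k^(1−α) = s / (n + g + δ).
k^0.51 = 0.26 / (0.026 + 0.014 + 0.091) = 0.26 / 0.131 = 1.9847
k* = 1.9847^(1/0.51) ≈ 3.8346
y* = (k*)^α = 3.8346^0.49 ≈ 1.9321
c* = (1 − s)·y* = (1 − 0.26) × 1.9321 ≈ 1.4298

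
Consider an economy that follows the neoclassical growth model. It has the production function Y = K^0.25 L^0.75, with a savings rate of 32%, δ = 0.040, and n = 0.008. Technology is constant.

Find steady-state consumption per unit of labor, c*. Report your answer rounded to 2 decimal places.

In steady state, investment equals break-even investment: s·k^α = (n + δ)·k.
Dividing both sides by k: k^(1−α) = s / (n + δ).
k^0.75 = 0.32 / (0.008 + 0.040) = 0.32 / 0.048 = 6.6667
k* = 6.6667^(1/0.75) ≈ 12.5472
y* = (k*)^α = 12.5472^0.25 ≈ 1.8821
c* = (1 − s)·y* = (1 − 0.32) × 1.8821 ≈ 1.2798

c* = 1.28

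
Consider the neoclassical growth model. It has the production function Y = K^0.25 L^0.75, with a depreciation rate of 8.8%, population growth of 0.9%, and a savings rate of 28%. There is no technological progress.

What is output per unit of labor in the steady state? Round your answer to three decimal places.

y* ≈ 1.424

In steady state, investment equals break-even investment: s·k^α = (n + δ)·k.
Rearranging, k^(1−α) = s / (n + δ).
k^0.75 = 0.28 / (0.009 + 0.088) = 0.28 / 0.097 = 2.8866
k* = 2.8866^(1/0.75) ≈ 4.1101
y* = (k*)^α = 4.1101^0.25 ≈ 1.4238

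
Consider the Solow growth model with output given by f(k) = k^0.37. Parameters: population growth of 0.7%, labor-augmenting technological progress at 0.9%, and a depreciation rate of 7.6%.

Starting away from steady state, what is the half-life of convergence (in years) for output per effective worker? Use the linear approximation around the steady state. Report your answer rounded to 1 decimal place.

t_½ ≈ 12.0 years

Near the steady state the convergence rate is λ = (1 − α)(n + g + δ).
λ = (1 − 0.37) × 0.092 = 0.63 × 0.092 = 0.05796
Half-life = ln 2 / λ = 0.6931 / 0.05796 ≈ 11.96 years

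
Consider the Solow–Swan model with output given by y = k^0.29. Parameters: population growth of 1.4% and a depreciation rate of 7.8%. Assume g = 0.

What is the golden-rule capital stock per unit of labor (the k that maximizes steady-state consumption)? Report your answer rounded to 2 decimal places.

k_gold ≈ 5.04

The golden rule sets f'(k) = n + δ, i.e. α·k^(α−1) = n + δ.
So k^(1−α) = α / (n + δ) = 0.29 / 0.092 = 3.1522.
k_gold = 3.1522^(1/0.71) ≈ 5.0382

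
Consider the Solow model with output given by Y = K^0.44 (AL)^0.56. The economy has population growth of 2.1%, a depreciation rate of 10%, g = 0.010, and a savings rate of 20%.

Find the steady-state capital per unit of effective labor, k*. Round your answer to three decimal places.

k* = 2.129

In steady state, investment equals break-even investment: s·k^α = (n + g + δ)·k.
Dividing both sides by k: k^(1−α) = s / (n + g + δ).
k^0.56 = 0.20 / (0.021 + 0.010 + 0.100) = 0.20 / 0.131 = 1.5267
k* = 1.5267^(1/0.56) ≈ 2.1288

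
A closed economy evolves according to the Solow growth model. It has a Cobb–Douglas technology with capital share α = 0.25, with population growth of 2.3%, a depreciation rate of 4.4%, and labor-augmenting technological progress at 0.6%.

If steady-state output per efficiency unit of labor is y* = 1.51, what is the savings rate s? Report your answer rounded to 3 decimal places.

s ≈ 0.251

Steady state requires s·f(k) = (n + g + δ)·k, i.e. s·k^α = (n + g + δ)·k.
Since y* = [s/(n + g + δ)]^(α/(1−α)), we have s/(n + g + δ) = (y*)^((1−α)/α) = 1.51^3 = 3.4430.
Therefore s = 3.4430 × (n + g + δ) = 3.4430 × 0.073 = 0.2513.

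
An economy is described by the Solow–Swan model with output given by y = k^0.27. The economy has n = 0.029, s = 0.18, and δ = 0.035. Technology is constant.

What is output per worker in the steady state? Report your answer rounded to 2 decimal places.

y* = 1.47

At the steady state, Δk = 0, so s·k^α = (n + δ)·k.
Rearranging, k^(1−α) = s / (n + δ).
k^0.73 = 0.18 / (0.029 + 0.035) = 0.18 / 0.064 = 2.8125
k* = 2.8125^(1/0.73) ≈ 4.1228
y* = (k*)^α = 4.1228^0.27 ≈ 1.4659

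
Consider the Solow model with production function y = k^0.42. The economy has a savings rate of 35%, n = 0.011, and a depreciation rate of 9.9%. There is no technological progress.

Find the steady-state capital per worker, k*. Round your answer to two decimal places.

k* = 7.36

At the steady state, Δk = 0, so s·k^α = (n + δ)·k.
Dividing both sides by k: k^(1−α) = s / (n + δ).
k^0.58 = 0.35 / (0.011 + 0.099) = 0.35 / 0.110 = 3.1818
k* = 3.1818^(1/0.58) ≈ 7.3566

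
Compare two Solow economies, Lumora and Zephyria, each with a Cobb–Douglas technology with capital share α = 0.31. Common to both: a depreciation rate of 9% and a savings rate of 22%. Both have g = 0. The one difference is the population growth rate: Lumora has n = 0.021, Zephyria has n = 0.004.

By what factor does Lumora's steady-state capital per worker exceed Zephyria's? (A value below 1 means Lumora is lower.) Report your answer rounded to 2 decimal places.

Steady-state k* = [s/(n + δ)]^(1/(1−α)), so the ratio is [ (s_L/(n + δ)_L) / (s_Z/(n + δ)_Z) ]^1.4493.
s_L/(n + δ)_L = 0.22/0.111 = 1.9820; s_Z/(n + δ)_Z = 0.22/0.094 = 2.3404.
Ratio = (1.9820/2.3404)^1.4493 = 0.8469^1.4493 ≈ 0.7860

ratio ≈ 0.79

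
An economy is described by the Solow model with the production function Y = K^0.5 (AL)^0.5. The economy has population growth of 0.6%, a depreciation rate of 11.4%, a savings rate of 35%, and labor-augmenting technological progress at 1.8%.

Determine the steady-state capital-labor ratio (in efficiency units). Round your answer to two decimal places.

In steady state, investment equals break-even investment: s·k^α = (n + g + δ)·k.
Dividing both sides by k: k^(1−α) = s / (n + g + δ).
k^0.5 = 0.35 / (0.006 + 0.018 + 0.114) = 0.35 / 0.138 = 2.5362
k* = 2.5362^(1/0.5) ≈ 6.4323

k* = 6.43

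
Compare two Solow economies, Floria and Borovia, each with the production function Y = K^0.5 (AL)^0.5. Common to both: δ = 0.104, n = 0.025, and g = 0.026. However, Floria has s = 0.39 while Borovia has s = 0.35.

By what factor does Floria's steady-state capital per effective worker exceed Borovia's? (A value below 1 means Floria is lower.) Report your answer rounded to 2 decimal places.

Steady-state k* = [s/(n + g + δ)]^(1/(1−α)), so the ratio is [ (s_F/(n + g + δ)_F) / (s_B/(n + g + δ)_B) ]^2.
s_F/(n + g + δ)_F = 0.39/0.155 = 2.5161; s_B/(n + g + δ)_B = 0.35/0.155 = 2.2581.
Ratio = (2.5161/2.2581)^2 = 1.1143^2 ≈ 1.2417

ratio ≈ 1.24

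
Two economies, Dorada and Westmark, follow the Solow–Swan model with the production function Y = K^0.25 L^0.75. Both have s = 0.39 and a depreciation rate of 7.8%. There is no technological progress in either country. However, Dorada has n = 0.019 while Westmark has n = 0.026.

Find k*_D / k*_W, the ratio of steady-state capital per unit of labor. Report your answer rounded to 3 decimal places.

ratio ≈ 1.097

Steady-state k* = [s/(n + δ)]^(1/(1−α)), so the ratio is [ (s_D/(n + δ)_D) / (s_W/(n + δ)_W) ]^1.3333.
s_D/(n + δ)_D = 0.39/0.097 = 4.0206; s_W/(n + δ)_W = 0.39/0.104 = 3.7500.
Ratio = (4.0206/3.7500)^1.3333 = 1.0722^1.3333 ≈ 1.0974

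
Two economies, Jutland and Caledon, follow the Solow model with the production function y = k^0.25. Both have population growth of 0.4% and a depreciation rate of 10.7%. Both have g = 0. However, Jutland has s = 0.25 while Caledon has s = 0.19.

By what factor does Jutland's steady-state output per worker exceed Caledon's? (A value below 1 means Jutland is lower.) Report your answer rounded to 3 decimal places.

Steady-state y* = [s/(n + δ)]^(α/(1−α)), so the ratio is [ (s_J/(n + δ)_J) / (s_C/(n + δ)_C) ]^0.3333.
s_J/(n + δ)_J = 0.25/0.111 = 2.2523; s_C/(n + δ)_C = 0.19/0.111 = 1.7117.
Ratio = (2.2523/1.7117)^0.3333 = 1.3158^0.3333 ≈ 1.0958

ratio ≈ 1.096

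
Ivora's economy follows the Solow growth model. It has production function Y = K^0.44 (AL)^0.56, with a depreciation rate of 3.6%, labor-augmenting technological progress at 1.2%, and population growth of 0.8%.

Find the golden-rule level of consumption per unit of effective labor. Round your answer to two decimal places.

At the golden rule, f'(k) = n + g + δ, so α·k^(α−1) = n + g + δ and k_gold = (α/(n + g + δ))^(1/(1−α)).
k_gold = (0.44/0.056)^(1/0.56) = 7.8571^1.7857 ≈ 39.6890
c_gold = f(k_gold) − (n + g + δ)·k_gold = 5.0514 − 0.056×39.6890 ≈ 2.8288

c_gold ≈ 2.83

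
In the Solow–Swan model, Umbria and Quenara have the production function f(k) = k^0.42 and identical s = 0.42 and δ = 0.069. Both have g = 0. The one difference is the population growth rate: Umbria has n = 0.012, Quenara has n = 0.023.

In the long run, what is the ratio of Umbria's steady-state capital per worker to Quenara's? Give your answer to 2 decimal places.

ratio ≈ 1.25

Steady-state k* = [s/(n + δ)]^(1/(1−α)), so the ratio is [ (s_U/(n + δ)_U) / (s_Q/(n + δ)_Q) ]^1.7241.
s_U/(n + δ)_U = 0.42/0.081 = 5.1852; s_Q/(n + δ)_Q = 0.42/0.092 = 4.5652.
Ratio = (5.1852/4.5652)^1.7241 = 1.1358^1.7241 ≈ 1.2455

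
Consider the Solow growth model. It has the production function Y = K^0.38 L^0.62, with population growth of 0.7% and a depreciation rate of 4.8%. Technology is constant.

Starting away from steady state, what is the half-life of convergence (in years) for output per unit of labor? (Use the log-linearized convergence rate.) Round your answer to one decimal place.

Near the steady state the convergence rate is λ = (1 − α)(n + δ).
λ = (1 − 0.38) × 0.055 = 0.62 × 0.055 = 0.0341
Half-life = ln 2 / λ = 0.6931 / 0.0341 ≈ 20.33 years

about 20.3 years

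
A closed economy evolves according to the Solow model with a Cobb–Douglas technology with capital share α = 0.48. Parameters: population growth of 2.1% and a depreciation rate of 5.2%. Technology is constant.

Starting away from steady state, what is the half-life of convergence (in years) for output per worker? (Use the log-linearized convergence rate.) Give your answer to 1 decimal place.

about 18.3 years

Near the steady state the convergence rate is λ = (1 − α)(n + δ).
λ = (1 − 0.48) × 0.073 = 0.52 × 0.073 = 0.03796
Half-life = ln 2 / λ = 0.6931 / 0.03796 ≈ 18.26 years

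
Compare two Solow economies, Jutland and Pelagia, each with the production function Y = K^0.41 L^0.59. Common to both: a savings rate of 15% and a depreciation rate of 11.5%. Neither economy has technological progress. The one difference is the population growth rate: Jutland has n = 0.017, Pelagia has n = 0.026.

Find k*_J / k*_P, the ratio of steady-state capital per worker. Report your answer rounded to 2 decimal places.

k*_J / k*_P ≈ 1.12

Steady-state k* = [s/(n + δ)]^(1/(1−α)), so the ratio is [ (s_J/(n + δ)_J) / (s_P/(n + δ)_P) ]^1.6949.
s_J/(n + δ)_J = 0.15/0.132 = 1.1364; s_P/(n + δ)_P = 0.15/0.141 = 1.0638.
Ratio = (1.1364/1.0638)^1.6949 = 1.0682^1.6949 ≈ 1.1183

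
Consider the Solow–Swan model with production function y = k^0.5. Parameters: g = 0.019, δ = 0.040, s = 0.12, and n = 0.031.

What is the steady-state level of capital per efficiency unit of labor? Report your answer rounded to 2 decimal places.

Steady state requires s·f(k) = (n + g + δ)·k, i.e. s·k^α = (n + g + δ)·k.
Rearranging, k^(1−α) = s / (n + g + δ).
k^0.5 = 0.12 / (0.031 + 0.019 + 0.040) = 0.12 / 0.090 = 1.3333
k* = 1.3333^(1/0.5) ≈ 1.7777

k* ≈ 1.78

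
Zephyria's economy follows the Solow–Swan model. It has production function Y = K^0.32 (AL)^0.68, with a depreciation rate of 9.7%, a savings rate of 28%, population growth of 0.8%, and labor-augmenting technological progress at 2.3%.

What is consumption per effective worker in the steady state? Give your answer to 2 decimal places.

Steady state requires s·f(k) = (n + g + δ)·k, i.e. s·k^α = (n + g + δ)·k.
Rearranging, k^(1−α) = s / (n + g + δ).
k^0.68 = 0.28 / (0.008 + 0.023 + 0.097) = 0.28 / 0.128 = 2.1875
k* = 2.1875^(1/0.68) ≈ 3.1617
y* = (k*)^α = 3.1617^0.32 ≈ 1.4454
c* = (1 − s)·y* = (1 − 0.28) × 1.4454 ≈ 1.0407

c* = 1.04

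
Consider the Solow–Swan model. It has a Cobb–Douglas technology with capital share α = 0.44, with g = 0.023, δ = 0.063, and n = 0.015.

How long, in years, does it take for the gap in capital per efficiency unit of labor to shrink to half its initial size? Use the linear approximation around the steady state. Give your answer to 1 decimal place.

half-life ≈ 12.3 years

Near the steady state the convergence rate is λ = (1 − α)(n + g + δ).
λ = (1 − 0.44) × 0.101 = 0.56 × 0.101 = 0.05656
Half-life = ln 2 / λ = 0.6931 / 0.05656 ≈ 12.25 years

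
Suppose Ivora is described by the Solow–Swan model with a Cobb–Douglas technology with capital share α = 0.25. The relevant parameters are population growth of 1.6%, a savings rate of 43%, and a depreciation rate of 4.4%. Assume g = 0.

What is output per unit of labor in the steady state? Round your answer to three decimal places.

y* ≈ 1.928

Steady state requires s·f(k) = (n + δ)·k, i.e. s·k^α = (n + δ)·k.
Rearranging, k^(1−α) = s / (n + δ).
k^0.75 = 0.43 / (0.016 + 0.044) = 0.43 / 0.060 = 7.1667
k* = 7.1667^(1/0.75) ≈ 13.8174
y* = (k*)^α = 13.8174^0.25 ≈ 1.9280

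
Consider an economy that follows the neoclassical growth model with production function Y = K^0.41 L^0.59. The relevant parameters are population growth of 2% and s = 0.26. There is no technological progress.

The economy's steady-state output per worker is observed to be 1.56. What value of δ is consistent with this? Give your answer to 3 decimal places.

δ ≈ 0.117

At the steady state, Δk = 0, so s·k^α = (n + δ)·k.
Since y* = [s/(n + δ)]^(α/(1−α)), we have s/(n + δ) = (y*)^((1−α)/α) = 1.56^1.439 = 1.8963.
Therefore n + δ = s / 1.8963 = 0.26 / 1.8963 = 0.1371, so δ = 0.1371 − 0.020 = 0.1171.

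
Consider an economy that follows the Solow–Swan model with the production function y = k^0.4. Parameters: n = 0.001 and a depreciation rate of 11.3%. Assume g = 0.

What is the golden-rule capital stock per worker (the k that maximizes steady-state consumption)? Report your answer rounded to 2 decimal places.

The golden rule sets f'(k) = n + δ, i.e. α·k^(α−1) = n + δ.
So k^(1−α) = α / (n + δ) = 0.4 / 0.114 = 3.5088.
k_gold = 3.5088^(1/0.6) ≈ 8.1021

k_gold ≈ 8.10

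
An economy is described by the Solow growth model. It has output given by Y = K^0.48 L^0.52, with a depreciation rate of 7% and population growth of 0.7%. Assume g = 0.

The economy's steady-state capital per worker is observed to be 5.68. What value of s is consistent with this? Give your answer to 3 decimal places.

s ≈ 0.190

Steady state requires s·f(k) = (n + δ)·k, i.e. s·k^α = (n + δ)·k.
So s / (n + δ) = (k*)^(1−α) = 5.68^0.52 = 2.4675.
Therefore s = 2.4675 × (n + δ) = 2.4675 × 0.077 = 0.1900.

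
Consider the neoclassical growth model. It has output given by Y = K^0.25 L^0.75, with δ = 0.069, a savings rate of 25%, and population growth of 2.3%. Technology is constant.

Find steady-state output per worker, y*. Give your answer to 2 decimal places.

y* ≈ 1.40

At the steady state, Δk = 0, so s·k^α = (n + δ)·k.
Dividing both sides by k: k^(1−α) = s / (n + δ).
k^0.75 = 0.25 / (0.023 + 0.069) = 0.25 / 0.092 = 2.7174
k* = 2.7174^(1/0.75) ≈ 3.7920
y* = (k*)^α = 3.7920^0.25 ≈ 1.3955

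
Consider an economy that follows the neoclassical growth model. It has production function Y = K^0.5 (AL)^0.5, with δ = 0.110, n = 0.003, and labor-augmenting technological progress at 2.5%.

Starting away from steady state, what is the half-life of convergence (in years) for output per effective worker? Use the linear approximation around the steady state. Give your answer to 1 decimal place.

about 10.0 years

Near the steady state the convergence rate is λ = (1 − α)(n + g + δ).
λ = (1 − 0.5) × 0.138 = 0.5 × 0.138 = 0.0690
Half-life = ln 2 / λ = 0.6931 / 0.0690 ≈ 10.04 years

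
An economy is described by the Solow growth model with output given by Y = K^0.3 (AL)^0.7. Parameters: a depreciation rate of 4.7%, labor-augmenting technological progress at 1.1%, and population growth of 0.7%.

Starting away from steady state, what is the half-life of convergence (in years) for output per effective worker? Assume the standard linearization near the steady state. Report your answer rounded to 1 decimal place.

Near the steady state the convergence rate is λ = (1 − α)(n + g + δ).
λ = (1 − 0.3) × 0.065 = 0.7 × 0.065 = 0.0455
Half-life = ln 2 / λ = 0.6931 / 0.0455 ≈ 15.23 years

about 15.2 years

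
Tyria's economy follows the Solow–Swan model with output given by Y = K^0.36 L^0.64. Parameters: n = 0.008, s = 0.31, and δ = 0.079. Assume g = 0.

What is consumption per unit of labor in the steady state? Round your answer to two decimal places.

In steady state, investment equals break-even investment: s·k^α = (n + δ)·k.
Rearranging, k^(1−α) = s / (n + δ).
k^0.64 = 0.31 / (0.008 + 0.079) = 0.31 / 0.087 = 3.5632
k* = 3.5632^(1/0.64) ≈ 7.2820
y* = (k*)^α = 7.2820^0.36 ≈ 2.0437
c* = (1 − s)·y* = (1 − 0.31) × 2.0437 ≈ 1.4102

c* ≈ 1.41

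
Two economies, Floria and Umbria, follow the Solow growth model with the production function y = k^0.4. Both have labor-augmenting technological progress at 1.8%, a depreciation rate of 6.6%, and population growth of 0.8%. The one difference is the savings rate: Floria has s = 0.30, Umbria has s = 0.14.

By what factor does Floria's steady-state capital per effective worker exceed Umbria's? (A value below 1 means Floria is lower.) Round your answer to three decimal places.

k*_F / k*_U ≈ 3.562

Steady-state k* = [s/(n + g + δ)]^(1/(1−α)), so the ratio is [ (s_F/(n + g + δ)_F) / (s_U/(n + g + δ)_U) ]^1.6667.
s_F/(n + g + δ)_F = 0.30/0.092 = 3.2609; s_U/(n + g + δ)_U = 0.14/0.092 = 1.5217.
Ratio = (3.2609/1.5217)^1.6667 = 2.1429^1.6667 ≈ 3.5619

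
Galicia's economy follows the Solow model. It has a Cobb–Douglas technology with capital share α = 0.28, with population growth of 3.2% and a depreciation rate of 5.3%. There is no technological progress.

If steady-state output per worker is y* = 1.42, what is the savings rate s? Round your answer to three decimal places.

s ≈ 0.209

Steady state requires s·f(k) = (n + δ)·k, i.e. s·k^α = (n + δ)·k.
Since y* = [s/(n + δ)]^(α/(1−α)), we have s/(n + δ) = (y*)^((1−α)/α) = 1.42^2.5714 = 2.4637.
Therefore s = 2.4637 × (n + δ) = 2.4637 × 0.085 = 0.2094.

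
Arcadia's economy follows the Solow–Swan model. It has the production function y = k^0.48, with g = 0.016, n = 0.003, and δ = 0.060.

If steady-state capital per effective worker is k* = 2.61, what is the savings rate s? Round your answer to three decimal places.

At the steady state, Δk = 0, so s·k^α = (n + g + δ)·k.
So s / (n + g + δ) = (k*)^(1−α) = 2.61^0.52 = 1.6468.
Therefore s = 1.6468 × (n + g + δ) = 1.6468 × 0.079 = 0.1301.

s ≈ 0.130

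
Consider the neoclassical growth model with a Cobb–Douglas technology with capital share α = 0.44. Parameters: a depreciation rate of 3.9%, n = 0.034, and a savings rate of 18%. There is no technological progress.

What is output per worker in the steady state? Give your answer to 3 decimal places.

Steady state requires s·f(k) = (n + δ)·k, i.e. s·k^α = (n + δ)·k.
Rearranging, k^(1−α) = s / (n + δ).
k^0.56 = 0.18 / (0.034 + 0.039) = 0.18 / 0.073 = 2.4658
k* = 2.4658^(1/0.56) ≈ 5.0110
y* = (k*)^α = 5.0110^0.44 ≈ 2.0322

y* = 2.032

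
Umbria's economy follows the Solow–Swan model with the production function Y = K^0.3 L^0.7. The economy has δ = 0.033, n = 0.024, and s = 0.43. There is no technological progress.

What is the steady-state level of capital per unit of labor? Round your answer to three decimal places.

k* ≈ 17.935

At the steady state, Δk = 0, so s·k^α = (n + δ)·k.
Rearranging, k^(1−α) = s / (n + δ).
k^0.7 = 0.43 / (0.024 + 0.033) = 0.43 / 0.057 = 7.5439
k* = 7.5439^(1/0.7) ≈ 17.9353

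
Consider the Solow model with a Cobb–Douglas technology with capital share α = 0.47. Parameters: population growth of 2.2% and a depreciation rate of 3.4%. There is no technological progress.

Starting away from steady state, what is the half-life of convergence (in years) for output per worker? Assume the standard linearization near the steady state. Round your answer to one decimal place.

Near the steady state the convergence rate is λ = (1 − α)(n + δ).
λ = (1 − 0.47) × 0.056 = 0.53 × 0.056 = 0.02968
Half-life = ln 2 / λ = 0.6931 / 0.02968 ≈ 23.35 years

half-life ≈ 23.4 years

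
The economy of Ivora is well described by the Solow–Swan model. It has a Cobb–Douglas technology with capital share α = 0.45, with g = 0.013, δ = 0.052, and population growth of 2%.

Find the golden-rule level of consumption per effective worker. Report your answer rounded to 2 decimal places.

At the golden rule, f'(k) = n + g + δ, so α·k^(α−1) = n + g + δ and k_gold = (α/(n + g + δ))^(1/(1−α)).
k_gold = (0.45/0.085)^(1/0.55) = 5.2941^1.8182 ≈ 20.7014
c_gold = f(k_gold) − (n + g + δ)·k_gold = 3.9102 − 0.085×20.7014 ≈ 2.1506

c_gold ≈ 2.15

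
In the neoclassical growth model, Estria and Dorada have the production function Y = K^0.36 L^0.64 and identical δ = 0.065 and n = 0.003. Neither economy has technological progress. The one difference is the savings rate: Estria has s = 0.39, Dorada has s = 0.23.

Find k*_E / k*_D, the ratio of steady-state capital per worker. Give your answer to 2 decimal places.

Steady-state k* = [s/(n + δ)]^(1/(1−α)), so the ratio is [ (s_E/(n + δ)_E) / (s_D/(n + δ)_D) ]^1.5625.
s_E/(n + δ)_E = 0.39/0.068 = 5.7353; s_D/(n + δ)_D = 0.23/0.068 = 3.3824.
Ratio = (5.7353/3.3824)^1.5625 = 1.6956^1.5625 ≈ 2.2820

ratio ≈ 2.28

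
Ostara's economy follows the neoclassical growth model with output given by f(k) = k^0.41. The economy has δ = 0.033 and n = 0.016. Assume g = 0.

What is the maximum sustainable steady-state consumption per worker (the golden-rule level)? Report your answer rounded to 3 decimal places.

c_gold ≈ 2.582

At the golden rule, f'(k) = n + δ, so α·k^(α−1) = n + δ and k_gold = (α/(n + δ))^(1/(1−α)).
k_gold = (0.41/0.049)^(1/0.59) = 8.3673^1.6949 ≈ 36.6176
c_gold = f(k_gold) − (n + δ)·k_gold = 4.3764 − 0.049×36.6176 ≈ 2.5821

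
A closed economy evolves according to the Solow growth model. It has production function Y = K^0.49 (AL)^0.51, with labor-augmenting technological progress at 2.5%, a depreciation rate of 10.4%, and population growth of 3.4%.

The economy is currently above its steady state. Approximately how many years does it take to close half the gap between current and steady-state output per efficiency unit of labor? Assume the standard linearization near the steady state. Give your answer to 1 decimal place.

half-life ≈ 8.3 years

Near the steady state the convergence rate is λ = (1 − α)(n + g + δ).
λ = (1 − 0.49) × 0.163 = 0.51 × 0.163 = 0.08313
Half-life = ln 2 / λ = 0.6931 / 0.08313 ≈ 8.34 years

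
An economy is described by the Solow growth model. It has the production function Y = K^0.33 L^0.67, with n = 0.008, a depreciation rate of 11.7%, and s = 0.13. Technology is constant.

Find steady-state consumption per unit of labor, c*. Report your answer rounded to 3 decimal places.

c* ≈ 0.887

At the steady state, Δk = 0, so s·k^α = (n + δ)·k.
Rearranging, k^(1−α) = s / (n + δ).
k^0.67 = 0.13 / (0.008 + 0.117) = 0.13 / 0.125 = 1.0400
k* = 1.0400^(1/0.67) ≈ 1.0603
y* = (k*)^α = 1.0603^0.33 ≈ 1.0195
c* = (1 − s)·y* = (1 − 0.13) × 1.0195 ≈ 0.8870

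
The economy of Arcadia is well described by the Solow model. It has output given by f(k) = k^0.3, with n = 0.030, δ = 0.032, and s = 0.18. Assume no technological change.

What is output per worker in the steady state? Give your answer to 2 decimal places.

y* = 1.58

In steady state, investment equals break-even investment: s·k^α = (n + δ)·k.
Dividing both sides by k: k^(1−α) = s / (n + δ).
k^0.7 = 0.18 / (0.030 + 0.032) = 0.18 / 0.062 = 2.9032
k* = 2.9032^(1/0.7) ≈ 4.5841
y* = (k*)^α = 4.5841^0.3 ≈ 1.5790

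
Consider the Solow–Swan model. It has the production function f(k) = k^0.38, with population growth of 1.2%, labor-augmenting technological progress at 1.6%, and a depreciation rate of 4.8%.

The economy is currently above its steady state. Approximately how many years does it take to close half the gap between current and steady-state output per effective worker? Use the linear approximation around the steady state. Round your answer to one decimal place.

Near the steady state the convergence rate is λ = (1 − α)(n + g + δ).
λ = (1 − 0.38) × 0.076 = 0.62 × 0.076 = 0.04712
Half-life = ln 2 / λ = 0.6931 / 0.04712 ≈ 14.71 years

about 14.7 years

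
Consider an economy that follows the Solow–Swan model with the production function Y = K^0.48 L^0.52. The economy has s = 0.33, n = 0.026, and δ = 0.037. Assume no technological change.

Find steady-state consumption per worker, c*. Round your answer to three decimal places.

c* = 3.090

Steady state requires s·f(k) = (n + δ)·k, i.e. s·k^α = (n + δ)·k.
Dividing both sides by k: k^(1−α) = s / (n + δ).
k^0.52 = 0.33 / (0.026 + 0.037) = 0.33 / 0.063 = 5.2381
k* = 5.2381^(1/0.52) ≈ 24.1561
y* = (k*)^α = 24.1561^0.48 ≈ 4.6116
c* = (1 − s)·y* = (1 − 0.33) × 4.6116 ≈ 3.0898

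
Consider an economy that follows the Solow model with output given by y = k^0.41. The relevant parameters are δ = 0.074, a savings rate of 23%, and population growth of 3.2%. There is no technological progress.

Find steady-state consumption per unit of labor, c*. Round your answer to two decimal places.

c* = 1.32

Steady state requires s·f(k) = (n + δ)·k, i.e. s·k^α = (n + δ)·k.
Dividing both sides by k: k^(1−α) = s / (n + δ).
k^0.59 = 0.23 / (0.032 + 0.074) = 0.23 / 0.106 = 2.1698
k* = 2.1698^(1/0.59) ≈ 3.7171
y* = (k*)^α = 3.7171^0.41 ≈ 1.7131
c* = (1 − s)·y* = (1 − 0.23) × 1.7131 ≈ 1.3191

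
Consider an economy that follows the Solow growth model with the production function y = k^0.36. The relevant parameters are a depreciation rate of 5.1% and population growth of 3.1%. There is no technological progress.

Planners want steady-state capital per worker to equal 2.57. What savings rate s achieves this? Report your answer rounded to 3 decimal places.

In steady state, investment equals break-even investment: s·k^α = (n + δ)·k.
So s / (n + δ) = (k*)^(1−α) = 2.57^0.64 = 1.8296.
Therefore s = 1.8296 × (n + δ) = 1.8296 × 0.082 = 0.1500.

s ≈ 0.150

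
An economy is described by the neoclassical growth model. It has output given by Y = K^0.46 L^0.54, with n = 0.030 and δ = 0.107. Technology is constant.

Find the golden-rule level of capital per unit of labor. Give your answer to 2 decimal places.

k_gold ≈ 9.42

The golden rule sets f'(k) = n + δ, i.e. α·k^(α−1) = n + δ.
So k^(1−α) = α / (n + δ) = 0.46 / 0.137 = 3.3577.
k_gold = 3.3577^(1/0.54) ≈ 9.4222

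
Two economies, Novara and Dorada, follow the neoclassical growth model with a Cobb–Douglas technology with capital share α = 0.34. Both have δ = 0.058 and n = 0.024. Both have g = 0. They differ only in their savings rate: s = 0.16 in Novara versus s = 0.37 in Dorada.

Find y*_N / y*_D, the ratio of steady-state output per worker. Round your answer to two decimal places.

ratio ≈ 0.65

Steady-state y* = [s/(n + δ)]^(α/(1−α)), so the ratio is [ (s_N/(n + δ)_N) / (s_D/(n + δ)_D) ]^0.5152.
s_N/(n + δ)_N = 0.16/0.082 = 1.9512; s_D/(n + δ)_D = 0.37/0.082 = 4.5122.
Ratio = (1.9512/4.5122)^0.5152 = 0.4324^0.5152 ≈ 0.6492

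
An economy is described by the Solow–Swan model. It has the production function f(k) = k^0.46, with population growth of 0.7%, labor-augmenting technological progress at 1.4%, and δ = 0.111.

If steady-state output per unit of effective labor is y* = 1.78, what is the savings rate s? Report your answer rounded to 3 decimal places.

s ≈ 0.260

At the steady state, Δk = 0, so s·k^α = (n + g + δ)·k.
Since y* = [s/(n + g + δ)]^(α/(1−α)), we have s/(n + g + δ) = (y*)^((1−α)/α) = 1.78^1.1739 = 1.9677.
Therefore s = 1.9677 × (n + g + δ) = 1.9677 × 0.132 = 0.2597.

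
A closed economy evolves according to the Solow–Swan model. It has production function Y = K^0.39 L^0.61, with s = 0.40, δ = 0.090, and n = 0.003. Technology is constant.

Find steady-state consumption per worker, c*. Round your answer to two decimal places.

Steady state requires s·f(k) = (n + δ)·k, i.e. s·k^α = (n + δ)·k.
Rearranging, k^(1−α) = s / (n + δ).
k^0.61 = 0.40 / (0.003 + 0.090) = 0.40 / 0.093 = 4.3011
k* = 4.3011^(1/0.61) ≈ 10.9309
y* = (k*)^α = 10.9309^0.39 ≈ 2.5414
c* = (1 − s)·y* = (1 − 0.40) × 2.5414 ≈ 1.5248

c* = 1.52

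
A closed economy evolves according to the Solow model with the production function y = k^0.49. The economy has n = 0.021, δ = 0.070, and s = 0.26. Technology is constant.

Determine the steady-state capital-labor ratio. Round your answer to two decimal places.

Steady state requires s·f(k) = (n + δ)·k, i.e. s·k^α = (n + δ)·k.
Dividing both sides by k: k^(1−α) = s / (n + δ).
k^0.51 = 0.26 / (0.021 + 0.070) = 0.26 / 0.091 = 2.8571
k* = 2.8571^(1/0.51) ≈ 7.8338

k* ≈ 7.83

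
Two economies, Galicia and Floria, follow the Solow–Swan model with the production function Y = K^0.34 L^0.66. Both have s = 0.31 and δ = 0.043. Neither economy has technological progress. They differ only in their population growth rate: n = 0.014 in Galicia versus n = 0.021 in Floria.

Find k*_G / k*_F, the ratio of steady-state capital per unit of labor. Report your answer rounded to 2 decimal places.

Steady-state k* = [s/(n + δ)]^(1/(1−α)), so the ratio is [ (s_G/(n + δ)_G) / (s_F/(n + δ)_F) ]^1.5152.
s_G/(n + δ)_G = 0.31/0.057 = 5.4386; s_F/(n + δ)_F = 0.31/0.064 = 4.8438.
Ratio = (5.4386/4.8438)^1.5152 = 1.1228^1.5152 ≈ 1.1918

ratio ≈ 1.19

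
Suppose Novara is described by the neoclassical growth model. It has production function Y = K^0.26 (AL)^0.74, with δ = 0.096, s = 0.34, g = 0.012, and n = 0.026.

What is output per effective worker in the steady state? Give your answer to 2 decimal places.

y* ≈ 1.39

At the steady state, Δk = 0, so s·k^α = (n + g + δ)·k.
Dividing both sides by k: k^(1−α) = s / (n + g + δ).
k^0.74 = 0.34 / (0.026 + 0.012 + 0.096) = 0.34 / 0.134 = 2.5373
k* = 2.5373^(1/0.74) ≈ 3.5192
y* = (k*)^α = 3.5192^0.26 ≈ 1.3870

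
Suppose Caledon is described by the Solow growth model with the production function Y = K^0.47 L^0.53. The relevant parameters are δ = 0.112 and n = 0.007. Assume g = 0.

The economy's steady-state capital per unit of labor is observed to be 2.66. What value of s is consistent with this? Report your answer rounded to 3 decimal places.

At the steady state, Δk = 0, so s·k^α = (n + δ)·k.
So s / (n + δ) = (k*)^(1−α) = 2.66^0.53 = 1.6795.
Therefore s = 1.6795 × (n + δ) = 1.6795 × 0.119 = 0.1999.

s ≈ 0.200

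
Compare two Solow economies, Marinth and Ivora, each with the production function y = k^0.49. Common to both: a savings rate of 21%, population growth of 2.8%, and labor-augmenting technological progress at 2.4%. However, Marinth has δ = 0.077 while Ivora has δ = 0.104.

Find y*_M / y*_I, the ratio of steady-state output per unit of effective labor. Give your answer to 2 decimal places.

y*_M / y*_I ≈ 1.20

Steady-state y* = [s/(n + g + δ)]^(α/(1−α)), so the ratio is [ (s_M/(n + g + δ)_M) / (s_I/(n + g + δ)_I) ]^0.9608.
s_M/(n + g + δ)_M = 0.21/0.129 = 1.6279; s_I/(n + g + δ)_I = 0.21/0.156 = 1.3462.
Ratio = (1.6279/1.3462)^0.9608 = 1.2093^0.9608 ≈ 1.2003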